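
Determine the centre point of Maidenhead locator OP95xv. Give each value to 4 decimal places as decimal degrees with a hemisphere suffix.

Field O=14, P=15: +14·20° lon, +15·10° lat → SW at lon 100°, lat 60°.
Square 9, 5: +9·2° lon, +5·1° lat → SW at lon 118°, lat 65°.
Subsquare x=23, v=21: +23·0.0833333° lon, +21·0.0416667° lat → SW at lon 119.917°, lat 65.875°.
Cell spans 0.0833333° lon × 0.0416667° lat. Centre is SW corner plus half of each.
latitude 65.8958° N, longitude 119.9583° E.

65.8958° N, 119.9583° E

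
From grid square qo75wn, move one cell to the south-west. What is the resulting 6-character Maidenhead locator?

QO75vm

Longitude subsquare w = 22; −1 → 21 = v.
Latitude subsquare n = 13; −1 → 12 = m.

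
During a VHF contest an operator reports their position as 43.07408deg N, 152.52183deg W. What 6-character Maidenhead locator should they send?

Add 180° to longitude and 90° to latitude: 27.4782, 133.0741.
Field: 27.4782/20 → 1 → B, 133.0741/10 → 13 → N; chars BN.
Square: 7.4782/2 → 3, 3.0741/1 → 3; chars 33.
Subsquare: 1.4782/0.0833333 → 17 → r, 0.0741/0.0416667 → 1 → b; chars rb.

BN33rb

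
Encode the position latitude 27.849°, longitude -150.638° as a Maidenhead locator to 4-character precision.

Offset from 180°W / 90°S: lon 29.36°, lat 117.85°.
Field (20°×10°, letters A–R): lon ⌊29.36/20⌋ = 1 → B; lat ⌊117.85/10⌋ = 11 → L.
Square (2°×1°, digits 0–9): lon ⌊9.36/2⌋ = 4; lat ⌊7.85/1⌋ = 7.

BL47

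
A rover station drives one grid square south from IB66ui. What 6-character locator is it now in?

Latitude subsquare i = 8; −1 → 7 = h.
The longitude characters are unchanged.

IB66uh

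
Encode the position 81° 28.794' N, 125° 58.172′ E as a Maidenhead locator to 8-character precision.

Offset from 180°W / 90°S: lon 305.96953°, lat 171.47990°.
Field: 305.96953/20 → 15 → P, 171.47990/10 → 17 → R; chars PR.
Square: 5.96953/2 → 2, 1.47990/1 → 1; chars 21.
Subsquare: 1.96953/0.0833333 → 23 → x, 0.47990/0.0416667 → 11 → l; chars xl.
Extended square: 0.05287/0.00833333 → 6, 0.02157/0.00416667 → 5; chars 65.

PR21xl65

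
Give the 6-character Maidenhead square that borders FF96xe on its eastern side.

Longitude subsquare x = 23; +1 → 24, wraps to 0 = a, carry into square.
Longitude square 9; +1 → 10, wraps to 0, carry into field.
Longitude field F = 5; +1 → 6 = G.
The latitude characters are unchanged.

GF06ae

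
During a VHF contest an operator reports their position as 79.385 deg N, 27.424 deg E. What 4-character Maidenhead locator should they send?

Shift to the Maidenhead origin (180°W, 90°S): lon 207.42, lat 169.38.
Field (20°×10°, letters A–R): lon ⌊207.42/20⌋ = 10 → K; lat ⌊169.38/10⌋ = 16 → Q.
Square (2°×1°, digits 0–9): lon ⌊7.42/2⌋ = 3; lat ⌊9.38/1⌋ = 9.

KQ39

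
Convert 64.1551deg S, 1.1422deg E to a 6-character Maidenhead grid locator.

Offset from 180°W / 90°S: lon 181.1422°, lat 25.8449°.
Field (20°×10°, letters A–R): 181.1422/20 → 9 → J, 25.8449/10 → 2 → C; chars JC.
Square (2°×1°, digits 0–9): 1.1422/2 → 0, 5.8449/1 → 5; chars 05.
Subsquare (5′×2.5′, letters a–x): 1.1422/0.0833333 → 13 → n, 0.8449/0.0416667 → 20 → u; chars nu.

JC05nu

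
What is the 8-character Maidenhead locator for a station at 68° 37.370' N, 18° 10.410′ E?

Shift to the Maidenhead origin (180°W, 90°S): lon 198.17350, lat 158.62283.
Field: lon ⌊198.17350/20⌋ = 9 → J; lat ⌊158.62283/10⌋ = 15 → P.
Square: lon ⌊18.17350/2⌋ = 9; lat ⌊8.62283/1⌋ = 8.
Subsquare: lon ⌊0.17350/0.0833333⌋ = 2 → c; lat ⌊0.62283/0.0416667⌋ = 14 → o.
Extended square: lon ⌊0.00683/0.00833333⌋ = 0; lat ⌊0.03950/0.00416667⌋ = 9.

JP98co09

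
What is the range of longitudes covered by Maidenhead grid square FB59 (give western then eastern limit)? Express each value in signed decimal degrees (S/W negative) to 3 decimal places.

-70.000, -68.000

Field F=5, B=1: +5·20° lon, +1·10° lat → SW at lon -80°, lat -80°.
Square 5, 9: +5·2° lon, +9·1° lat → SW at lon -70°, lat -71°.
Cell spans 2° lon × 1° lat.
west -70.000, east -68.000.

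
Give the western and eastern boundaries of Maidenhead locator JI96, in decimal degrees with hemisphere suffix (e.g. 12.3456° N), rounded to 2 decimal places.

Field J=9, I=8: +9·20° lon, +8·10° lat → SW at lon 0°, lat -10°.
Square 9, 6: +9·2° lon, +6·1° lat → SW at lon 18°, lat -4°.
Cell spans 2° lon × 1° lat.
west 18.00° E, east 20.00° E.

18.00° E, 20.00° E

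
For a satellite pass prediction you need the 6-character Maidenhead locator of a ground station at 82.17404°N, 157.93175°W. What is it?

BR12ae

Shift to the Maidenhead origin (180°W, 90°S): lon 22.0683, lat 172.1740.
Field: 22.0683/20 → 1 → B, 172.1740/10 → 17 → R; chars BR.
Square: 2.0683/2 → 1, 2.1740/1 → 2; chars 12.
Subsquare: 0.0683/0.0833333 → 0 → a, 0.1740/0.0416667 → 4 → e; chars ae.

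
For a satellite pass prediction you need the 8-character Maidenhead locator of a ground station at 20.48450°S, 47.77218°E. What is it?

Shift to the Maidenhead origin (180°W, 90°S): lon 227.77218, lat 69.51550.
Field: lon ⌊227.77218/20⌋ = 11 → L; lat ⌊69.51550/10⌋ = 6 → G.
Square: lon ⌊7.77218/2⌋ = 3; lat ⌊9.51550/1⌋ = 9.
Subsquare: lon ⌊1.77218/0.0833333⌋ = 21 → v; lat ⌊0.51550/0.0416667⌋ = 12 → m.
Extended square: lon ⌊0.02218/0.00833333⌋ = 2; lat ⌊0.01550/0.00416667⌋ = 3.

LG39vm23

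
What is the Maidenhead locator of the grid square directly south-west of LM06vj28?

LM06vj17

Longitude extended square 2; −1 → 1.
Latitude extended square 8; −1 → 7.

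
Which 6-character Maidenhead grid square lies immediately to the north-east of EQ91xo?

FQ01ap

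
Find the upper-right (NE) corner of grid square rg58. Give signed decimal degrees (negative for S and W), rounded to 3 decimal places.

-21.000, 172.000

Field R=17, G=6: +17·20° lon, +6·10° lat → SW at lon 160°, lat -30°.
Square 5, 8: +5·2° lon, +8·1° lat → SW at lon 170°, lat -22°.
Cell spans 2° lon × 1° lat. NE corner is SW corner plus one full cell.
latitude -21.000, longitude 172.000.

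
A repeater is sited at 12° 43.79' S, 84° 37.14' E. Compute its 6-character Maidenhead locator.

Offset from 180°W / 90°S: lon 264.6190°, lat 77.2702°.
Field: lon ⌊264.6190/20⌋ = 13 → N; lat ⌊77.2702/10⌋ = 7 → H.
Square: lon ⌊4.6190/2⌋ = 2; lat ⌊7.2702/1⌋ = 7.
Subsquare: lon ⌊0.6190/0.0833333⌋ = 7 → h; lat ⌊0.2702/0.0416667⌋ = 6 → g.

NH27hg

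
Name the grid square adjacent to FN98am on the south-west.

FN88xl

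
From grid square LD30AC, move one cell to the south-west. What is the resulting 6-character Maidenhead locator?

LD20xb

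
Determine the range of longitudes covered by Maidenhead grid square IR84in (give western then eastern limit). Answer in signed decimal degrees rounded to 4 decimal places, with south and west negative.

Field I=8, R=17: +8·20° lon, +17·10° lat → SW at lon -20°, lat 80°.
Square 8, 4: +8·2° lon, +4·1° lat → SW at lon -4°, lat 84°.
Subsquare i=8, n=13: +8·0.0833333° lon, +13·0.0416667° lat → SW at lon -3.33333°, lat 84.5417°.
Cell spans 0.0833333° lon × 0.0416667° lat.
west -3.3333, east -3.2500.

-3.3333, -3.2500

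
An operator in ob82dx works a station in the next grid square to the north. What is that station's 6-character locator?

Latitude subsquare x = 23; +1 → 24, wraps to 0 = a, carry into square.
Latitude square 2; +1 → 3.
The longitude characters are unchanged.

OB83da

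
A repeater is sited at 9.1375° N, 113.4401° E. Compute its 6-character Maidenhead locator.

Shift to the Maidenhead origin (180°W, 90°S): lon 293.4401, lat 99.1375.
Field: 293.4401/20 → 14 → O, 99.1375/10 → 9 → J; chars OJ.
Square: 13.4401/2 → 6, 9.1375/1 → 9; chars 69.
Subsquare: 1.4401/0.0833333 → 17 → r, 0.1375/0.0416667 → 3 → d; chars rd.

OJ69rd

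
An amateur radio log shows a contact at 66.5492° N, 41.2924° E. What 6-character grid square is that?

Shift to the Maidenhead origin (180°W, 90°S): lon 221.2924, lat 156.5492.
Field (20°×10°, letters A–R): 221.2924/20 → 11 → L, 156.5492/10 → 15 → P; chars LP.
Square (2°×1°, digits 0–9): 1.2924/2 → 0, 6.5492/1 → 6; chars 06.
Subsquare (5′×2.5′, letters a–x): 1.2924/0.0833333 → 15 → p, 0.5492/0.0416667 → 13 → n; chars pn.

LP06pn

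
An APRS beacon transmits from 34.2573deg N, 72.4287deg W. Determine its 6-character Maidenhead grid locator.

Add 180° to longitude and 90° to latitude: 107.5713, 124.2573.
Field (20°×10°, letters A–R): 107.5713/20 → 5 → F, 124.2573/10 → 12 → M; chars FM.
Square (2°×1°, digits 0–9): 7.5713/2 → 3, 4.2573/1 → 4; chars 34.
Subsquare (5′×2.5′, letters a–x): 1.5713/0.0833333 → 18 → s, 0.2573/0.0416667 → 6 → g; chars sg.

FM34sg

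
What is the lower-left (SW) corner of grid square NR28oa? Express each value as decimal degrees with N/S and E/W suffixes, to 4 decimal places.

88.0000° N, 85.1667° E

Field N=13, R=17: +13·20° lon, +17·10° lat → SW at lon 80°, lat 80°.
Square 2, 8: +2·2° lon, +8·1° lat → SW at lon 84°, lat 88°.
Subsquare o=14, a=0: +14·0.0833333° lon, +0·0.0416667° lat → SW at lon 85.1667°, lat 88°.
latitude 88.0000° N, longitude 85.1667° E.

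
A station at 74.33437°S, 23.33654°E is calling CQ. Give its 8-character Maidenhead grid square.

Add 180° to longitude and 90° to latitude: 203.33654, 15.66563.
Field: 203.33654/20 → 10 → K, 15.66563/10 → 1 → B; chars KB.
Square: 3.33654/2 → 1, 5.66563/1 → 5; chars 15.
Subsquare: 1.33654/0.0833333 → 16 → q, 0.66563/0.0416667 → 15 → p; chars qp.
Extended square: 0.00321/0.00833333 → 0, 0.04063/0.00416667 → 9; chars 09.

KB15qp09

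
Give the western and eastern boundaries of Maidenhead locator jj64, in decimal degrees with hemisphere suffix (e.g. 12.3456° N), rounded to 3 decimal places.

12.000° E, 14.000° E

Field J=9, J=9: +9·20° lon, +9·10° lat → SW at lon 0°, lat 0°.
Square 6, 4: +6·2° lon, +4·1° lat → SW at lon 12°, lat 4°.
Cell spans 2° lon × 1° lat.
west 12.000° E, east 14.000° E.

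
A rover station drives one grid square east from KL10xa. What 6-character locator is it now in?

Longitude subsquare x = 23; +1 → 24, wraps to 0 = a, carry into square.
Longitude square 1; +1 → 2.
The latitude characters are unchanged.

KL20aa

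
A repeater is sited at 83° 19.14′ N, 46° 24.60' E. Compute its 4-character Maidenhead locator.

Shift to the Maidenhead origin (180°W, 90°S): lon 226.41, lat 173.32.
Field: 226.41/20 → 11 → L, 173.32/10 → 17 → R; chars LR.
Square: 6.41/2 → 3, 3.32/1 → 3; chars 33.

LR33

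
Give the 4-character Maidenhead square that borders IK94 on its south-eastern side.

JK03

Longitude square 9; +1 → 10, wraps to 0, carry into field.
Longitude field I = 8; +1 → 9 = J.
Latitude square 4; −1 → 3.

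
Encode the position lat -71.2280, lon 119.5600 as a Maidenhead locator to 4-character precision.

Shift to the Maidenhead origin (180°W, 90°S): lon 299.56, lat 18.77.
Field (20°×10°, letters A–R): 299.56/20 → 14 → O, 18.77/10 → 1 → B; chars OB.
Square (2°×1°, digits 0–9): 19.56/2 → 9, 8.77/1 → 8; chars 98.

OB98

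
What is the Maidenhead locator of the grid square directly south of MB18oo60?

MB18on69

Latitude extended square 0; −1 → -1, wraps to 9, carry into subsquare.
Latitude subsquare o = 14; −1 → 13 = n.
The longitude characters are unchanged.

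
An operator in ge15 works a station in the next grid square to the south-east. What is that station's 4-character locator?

GE24

Longitude square 1; +1 → 2.
Latitude square 5; −1 → 4.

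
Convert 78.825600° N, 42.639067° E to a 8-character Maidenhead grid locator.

Offset from 180°W / 90°S: lon 222.63907°, lat 168.82560°.
Field (20°×10°, letters A–R): lon ⌊222.63907/20⌋ = 11 → L; lat ⌊168.82560/10⌋ = 16 → Q.
Square (2°×1°, digits 0–9): lon ⌊2.63907/2⌋ = 1; lat ⌊8.82560/1⌋ = 8.
Subsquare (5′×2.5′, letters a–x): lon ⌊0.63907/0.0833333⌋ = 7 → h; lat ⌊0.82560/0.0416667⌋ = 19 → t.
Extended square (30″×15″, digits 0–9): lon ⌊0.05573/0.00833333⌋ = 6; lat ⌊0.03393/0.00416667⌋ = 8.

LQ18ht68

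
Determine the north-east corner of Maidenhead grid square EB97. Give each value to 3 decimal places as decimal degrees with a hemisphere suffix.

Field E=4, B=1: +4·20° lon, +1·10° lat → SW at lon -100°, lat -80°.
Square 9, 7: +9·2° lon, +7·1° lat → SW at lon -82°, lat -73°.
Cell spans 2° lon × 1° lat. NE corner is SW corner plus one full cell.
latitude 72.000° S, longitude 80.000° W.

72.000° S, 80.000° W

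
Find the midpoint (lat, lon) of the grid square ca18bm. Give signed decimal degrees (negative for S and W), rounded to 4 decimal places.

-81.4792, -137.8750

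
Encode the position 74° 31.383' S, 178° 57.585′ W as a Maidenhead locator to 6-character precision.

AB05ml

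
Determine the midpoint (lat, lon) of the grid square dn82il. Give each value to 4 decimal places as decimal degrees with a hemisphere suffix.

42.4792° N, 103.2917° W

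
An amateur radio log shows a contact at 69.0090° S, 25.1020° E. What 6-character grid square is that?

KC20nx

Add 180° to longitude and 90° to latitude: 205.1020, 20.9910.
Field: lon ⌊205.1020/20⌋ = 10 → K; lat ⌊20.9910/10⌋ = 2 → C.
Square: lon ⌊5.1020/2⌋ = 2; lat ⌊0.9910/1⌋ = 0.
Subsquare: lon ⌊1.1020/0.0833333⌋ = 13 → n; lat ⌊0.9910/0.0416667⌋ = 23 → x.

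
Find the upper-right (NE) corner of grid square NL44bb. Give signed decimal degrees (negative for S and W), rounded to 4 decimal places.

Field N=13, L=11: +13·20° lon, +11·10° lat → SW at lon 80°, lat 20°.
Square 4, 4: +4·2° lon, +4·1° lat → SW at lon 88°, lat 24°.
Subsquare b=1, b=1: +1·0.0833333° lon, +1·0.0416667° lat → SW at lon 88.0833°, lat 24.0417°.
Cell spans 0.0833333° lon × 0.0416667° lat. NE corner is SW corner plus one full cell.
latitude 24.0833, longitude 88.1667.

24.0833, 88.1667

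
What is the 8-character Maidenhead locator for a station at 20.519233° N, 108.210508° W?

DL50vm44

Shift to the Maidenhead origin (180°W, 90°S): lon 71.78949, lat 110.51923.
Field: lon ⌊71.78949/20⌋ = 3 → D; lat ⌊110.51923/10⌋ = 11 → L.
Square: lon ⌊11.78949/2⌋ = 5; lat ⌊0.51923/1⌋ = 0.
Subsquare: lon ⌊1.78949/0.0833333⌋ = 21 → v; lat ⌊0.51923/0.0416667⌋ = 12 → m.
Extended square: lon ⌊0.03949/0.00833333⌋ = 4; lat ⌊0.01923/0.00416667⌋ = 4.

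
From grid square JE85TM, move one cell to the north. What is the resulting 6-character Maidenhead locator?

JE85tn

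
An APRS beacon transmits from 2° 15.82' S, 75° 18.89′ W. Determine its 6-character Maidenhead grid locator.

FI27ir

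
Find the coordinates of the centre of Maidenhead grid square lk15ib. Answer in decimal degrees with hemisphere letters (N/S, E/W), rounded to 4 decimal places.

15.0625° N, 42.7083° E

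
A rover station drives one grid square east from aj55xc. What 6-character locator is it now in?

AJ65ac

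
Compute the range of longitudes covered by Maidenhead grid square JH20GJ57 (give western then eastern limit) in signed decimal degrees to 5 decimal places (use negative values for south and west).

4.54167, 4.55000

Field J=9, H=7: +9·20° lon, +7·10° lat → SW at lon 0°, lat -20°.
Square 2, 0: +2·2° lon, +0·1° lat → SW at lon 4°, lat -20°.
Subsquare g=6, j=9: +6·0.0833333° lon, +9·0.0416667° lat → SW at lon 4.5°, lat -19.625°.
Extended square 5, 7: +5·0.00833333° lon, +7·0.00416667° lat → SW at lon 4.54167°, lat -19.5958°.
Cell spans 0.00833333° lon × 0.00416667° lat.
west 4.54167, east 4.55000.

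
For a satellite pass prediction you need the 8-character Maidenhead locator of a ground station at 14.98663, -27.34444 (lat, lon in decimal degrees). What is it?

Add 180° to longitude and 90° to latitude: 152.65556, 104.98663.
Field: lon ⌊152.65556/20⌋ = 7 → H; lat ⌊104.98663/10⌋ = 10 → K.
Square: lon ⌊12.65556/2⌋ = 6; lat ⌊4.98663/1⌋ = 4.
Subsquare: lon ⌊0.65556/0.0833333⌋ = 7 → h; lat ⌊0.98663/0.0416667⌋ = 23 → x.
Extended square: lon ⌊0.07223/0.00833333⌋ = 8; lat ⌊0.02830/0.00416667⌋ = 6.

HK64hx86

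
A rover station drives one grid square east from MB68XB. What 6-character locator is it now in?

MB78ab

Longitude subsquare x = 23; +1 → 24, wraps to 0 = a, carry into square.
Longitude square 6; +1 → 7.
The latitude characters are unchanged.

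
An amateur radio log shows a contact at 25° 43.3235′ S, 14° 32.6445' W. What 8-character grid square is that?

Add 180° to longitude and 90° to latitude: 165.45593, 64.27794.
Field: lon ⌊165.45593/20⌋ = 8 → I; lat ⌊64.27794/10⌋ = 6 → G.
Square: lon ⌊5.45593/2⌋ = 2; lat ⌊4.27794/1⌋ = 4.
Subsquare: lon ⌊1.45593/0.0833333⌋ = 17 → r; lat ⌊0.27794/0.0416667⌋ = 6 → g.
Extended square: lon ⌊0.03926/0.00833333⌋ = 4; lat ⌊0.02794/0.00416667⌋ = 6.

IG24rg46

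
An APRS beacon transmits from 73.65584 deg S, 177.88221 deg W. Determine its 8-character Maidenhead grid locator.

Add 180° to longitude and 90° to latitude: 2.11779, 16.34416.
Field: 2.11779/20 → 0 → A, 16.34416/10 → 1 → B; chars AB.
Square: 2.11779/2 → 1, 6.34416/1 → 6; chars 16.
Subsquare: 0.11779/0.0833333 → 1 → b, 0.34416/0.0416667 → 8 → i; chars bi.
Extended square: 0.03446/0.00833333 → 4, 0.01083/0.00416667 → 2; chars 42.

AB16bi42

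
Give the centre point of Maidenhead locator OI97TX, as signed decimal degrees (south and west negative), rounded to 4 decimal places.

-2.0208, 119.6250

Field O=14, I=8: +14·20° lon, +8·10° lat → SW at lon 100°, lat -10°.
Square 9, 7: +9·2° lon, +7·1° lat → SW at lon 118°, lat -3°.
Subsquare t=19, x=23: +19·0.0833333° lon, +23·0.0416667° lat → SW at lon 119.583°, lat -2.04167°.
Cell spans 0.0833333° lon × 0.0416667° lat. Centre is SW corner plus half of each.
latitude -2.0208, longitude 119.6250.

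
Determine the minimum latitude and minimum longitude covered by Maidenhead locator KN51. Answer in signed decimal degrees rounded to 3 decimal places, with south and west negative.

Field K=10, N=13: +10·20° lon, +13·10° lat → SW at lon 20°, lat 40°.
Square 5, 1: +5·2° lon, +1·1° lat → SW at lon 30°, lat 41°.
latitude 41.000, longitude 30.000.

41.000, 30.000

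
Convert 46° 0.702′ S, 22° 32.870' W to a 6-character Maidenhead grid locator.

Add 180° to longitude and 90° to latitude: 157.4522, 43.9883.
Field: lon ⌊157.4522/20⌋ = 7 → H; lat ⌊43.9883/10⌋ = 4 → E.
Square: lon ⌊17.4522/2⌋ = 8; lat ⌊3.9883/1⌋ = 3.
Subsquare: lon ⌊1.4522/0.0833333⌋ = 17 → r; lat ⌊0.9883/0.0416667⌋ = 23 → x.

HE83rx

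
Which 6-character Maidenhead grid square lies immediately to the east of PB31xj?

PB41aj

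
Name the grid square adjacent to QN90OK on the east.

QN90pk

Longitude subsquare o = 14; +1 → 15 = p.
The latitude characters are unchanged.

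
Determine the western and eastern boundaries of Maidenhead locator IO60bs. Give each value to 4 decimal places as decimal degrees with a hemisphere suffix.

Field I=8, O=14: +8·20° lon, +14·10° lat → SW at lon -20°, lat 50°.
Square 6, 0: +6·2° lon, +0·1° lat → SW at lon -8°, lat 50°.
Subsquare b=1, s=18: +1·0.0833333° lon, +18·0.0416667° lat → SW at lon -7.91667°, lat 50.75°.
Cell spans 0.0833333° lon × 0.0416667° lat.
west 7.9167° W, east 7.8333° W.

7.9167° W, 7.8333° W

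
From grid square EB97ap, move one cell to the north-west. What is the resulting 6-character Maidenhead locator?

EB87xq

Longitude subsquare a = 0; −1 → -1, wraps to 23 = x, carry into square.
Longitude square 9; −1 → 8.
Latitude subsquare p = 15; +1 → 16 = q.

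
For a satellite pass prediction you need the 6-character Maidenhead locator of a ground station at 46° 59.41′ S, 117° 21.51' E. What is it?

OE83qa

Add 180° to longitude and 90° to latitude: 297.3585, 43.0098.
Field (20°×10°, letters A–R): lon ⌊297.3585/20⌋ = 14 → O; lat ⌊43.0098/10⌋ = 4 → E.
Square (2°×1°, digits 0–9): lon ⌊17.3585/2⌋ = 8; lat ⌊3.0098/1⌋ = 3.
Subsquare (5′×2.5′, letters a–x): lon ⌊1.3585/0.0833333⌋ = 16 → q; lat ⌊0.0098/0.0416667⌋ = 0 → a.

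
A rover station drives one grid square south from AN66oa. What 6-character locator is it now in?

Latitude subsquare a = 0; −1 → -1, wraps to 23 = x, carry into square.
Latitude square 6; −1 → 5.
The longitude characters are unchanged.

AN65ox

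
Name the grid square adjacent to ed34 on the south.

Latitude square 4; −1 → 3.
The longitude characters are unchanged.

ED33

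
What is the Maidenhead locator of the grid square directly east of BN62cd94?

Longitude extended square 9; +1 → 10, wraps to 0, carry into subsquare.
Longitude subsquare c = 2; +1 → 3 = d.
The latitude characters are unchanged.

BN62dd04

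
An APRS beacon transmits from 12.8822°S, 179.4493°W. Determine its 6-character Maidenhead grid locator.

AH07gc

Add 180° to longitude and 90° to latitude: 0.5507, 77.1178.
Field: lon ⌊0.5507/20⌋ = 0 → A; lat ⌊77.1178/10⌋ = 7 → H.
Square: lon ⌊0.5507/2⌋ = 0; lat ⌊7.1178/1⌋ = 7.
Subsquare: lon ⌊0.5507/0.0833333⌋ = 6 → g; lat ⌊0.1178/0.0416667⌋ = 2 → c.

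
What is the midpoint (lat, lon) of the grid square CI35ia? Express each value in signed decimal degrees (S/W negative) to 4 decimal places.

-4.9792, -133.2917

Field C=2, I=8: +2·20° lon, +8·10° lat → SW at lon -140°, lat -10°.
Square 3, 5: +3·2° lon, +5·1° lat → SW at lon -134°, lat -5°.
Subsquare i=8, a=0: +8·0.0833333° lon, +0·0.0416667° lat → SW at lon -133.333°, lat -5°.
Cell spans 0.0833333° lon × 0.0416667° lat. Centre is SW corner plus half of each.
latitude -4.9792, longitude -133.2917.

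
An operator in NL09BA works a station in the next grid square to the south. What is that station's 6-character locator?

Latitude subsquare a = 0; −1 → -1, wraps to 23 = x, carry into square.
Latitude square 9; −1 → 8.
The longitude characters are unchanged.

NL08bx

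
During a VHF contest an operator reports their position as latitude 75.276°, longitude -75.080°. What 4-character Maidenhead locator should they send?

FQ25

Add 180° to longitude and 90° to latitude: 104.92, 165.28.
Field: lon ⌊104.92/20⌋ = 5 → F; lat ⌊165.28/10⌋ = 16 → Q.
Square: lon ⌊4.92/2⌋ = 2; lat ⌊5.28/1⌋ = 5.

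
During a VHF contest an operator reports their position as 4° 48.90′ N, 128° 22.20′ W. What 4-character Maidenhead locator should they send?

Add 180° to longitude and 90° to latitude: 51.63, 94.81.
Field: 51.63/20 → 2 → C, 94.81/10 → 9 → J; chars CJ.
Square: 11.63/2 → 5, 4.81/1 → 4; chars 54.

CJ54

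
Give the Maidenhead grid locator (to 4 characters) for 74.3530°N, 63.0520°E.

Add 180° to longitude and 90° to latitude: 243.05, 164.35.
Field: 243.05/20 → 12 → M, 164.35/10 → 16 → Q; chars MQ.
Square: 3.05/2 → 1, 4.35/1 → 4; chars 14.

MQ14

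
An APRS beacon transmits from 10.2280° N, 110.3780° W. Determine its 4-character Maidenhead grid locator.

DK40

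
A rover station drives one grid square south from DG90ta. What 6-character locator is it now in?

DF99tx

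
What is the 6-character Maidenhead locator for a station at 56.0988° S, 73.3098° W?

FD33iv

Add 180° to longitude and 90° to latitude: 106.6902, 33.9012.
Field: lon ⌊106.6902/20⌋ = 5 → F; lat ⌊33.9012/10⌋ = 3 → D.
Square: lon ⌊6.6902/2⌋ = 3; lat ⌊3.9012/1⌋ = 3.
Subsquare: lon ⌊0.6902/0.0833333⌋ = 8 → i; lat ⌊0.9012/0.0416667⌋ = 21 → v.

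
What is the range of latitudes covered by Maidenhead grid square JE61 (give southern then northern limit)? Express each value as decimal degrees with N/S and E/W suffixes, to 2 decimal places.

Field J=9, E=4: +9·20° lon, +4·10° lat → SW at lon 0°, lat -50°.
Square 6, 1: +6·2° lon, +1·1° lat → SW at lon 12°, lat -49°.
Cell spans 2° lon × 1° lat.
south 49.00° S, north 48.00° S.

49.00° S, 48.00° S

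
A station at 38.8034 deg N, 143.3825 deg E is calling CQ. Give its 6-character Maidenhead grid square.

QM18qt

Shift to the Maidenhead origin (180°W, 90°S): lon 323.3825, lat 128.8034.
Field: 323.3825/20 → 16 → Q, 128.8034/10 → 12 → M; chars QM.
Square: 3.3825/2 → 1, 8.8034/1 → 8; chars 18.
Subsquare: 1.3825/0.0833333 → 16 → q, 0.8034/0.0416667 → 19 → t; chars qt.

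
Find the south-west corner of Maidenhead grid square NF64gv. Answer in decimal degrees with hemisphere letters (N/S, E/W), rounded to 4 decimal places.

35.1250° S, 92.5000° E

Field N=13, F=5: +13·20° lon, +5·10° lat → SW at lon 80°, lat -40°.
Square 6, 4: +6·2° lon, +4·1° lat → SW at lon 92°, lat -36°.
Subsquare g=6, v=21: +6·0.0833333° lon, +21·0.0416667° lat → SW at lon 92.5°, lat -35.125°.
latitude 35.1250° S, longitude 92.5000° E.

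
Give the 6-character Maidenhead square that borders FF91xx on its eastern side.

GF01ax

Longitude subsquare x = 23; +1 → 24, wraps to 0 = a, carry into square.
Longitude square 9; +1 → 10, wraps to 0, carry into field.
Longitude field F = 5; +1 → 6 = G.
The latitude characters are unchanged.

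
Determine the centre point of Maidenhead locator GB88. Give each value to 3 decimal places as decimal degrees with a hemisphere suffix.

71.500° S, 43.000° W

Field G=6, B=1: +6·20° lon, +1·10° lat → SW at lon -60°, lat -80°.
Square 8, 8: +8·2° lon, +8·1° lat → SW at lon -44°, lat -72°.
Cell spans 2° lon × 1° lat. Centre is SW corner plus half of each.
latitude 71.500° S, longitude 43.000° W.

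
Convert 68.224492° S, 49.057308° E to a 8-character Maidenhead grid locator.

Add 180° to longitude and 90° to latitude: 229.05731, 21.77551.
Field: lon ⌊229.05731/20⌋ = 11 → L; lat ⌊21.77551/10⌋ = 2 → C.
Square: lon ⌊9.05731/2⌋ = 4; lat ⌊1.77551/1⌋ = 1.
Subsquare: lon ⌊1.05731/0.0833333⌋ = 12 → m; lat ⌊0.77551/0.0416667⌋ = 18 → s.
Extended square: lon ⌊0.05731/0.00833333⌋ = 6; lat ⌊0.02551/0.00416667⌋ = 6.

LC41ms66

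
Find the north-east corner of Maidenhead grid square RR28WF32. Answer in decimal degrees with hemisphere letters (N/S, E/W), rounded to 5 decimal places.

Field R=17, R=17: +17·20° lon, +17·10° lat → SW at lon 160°, lat 80°.
Square 2, 8: +2·2° lon, +8·1° lat → SW at lon 164°, lat 88°.
Subsquare w=22, f=5: +22·0.0833333° lon, +5·0.0416667° lat → SW at lon 165.833°, lat 88.2083°.
Extended square 3, 2: +3·0.00833333° lon, +2·0.00416667° lat → SW at lon 165.858°, lat 88.2167°.
Cell spans 0.00833333° lon × 0.00416667° lat. NE corner is SW corner plus one full cell.
latitude 88.22083° N, longitude 165.86667° E.

88.22083° N, 165.86667° E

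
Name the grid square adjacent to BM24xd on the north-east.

BM34ae

Longitude subsquare x = 23; +1 → 24, wraps to 0 = a, carry into square.
Longitude square 2; +1 → 3.
Latitude subsquare d = 3; +1 → 4 = e.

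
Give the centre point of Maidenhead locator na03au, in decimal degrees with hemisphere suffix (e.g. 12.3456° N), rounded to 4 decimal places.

86.1458° S, 80.0417° E

Field N=13, A=0: +13·20° lon, +0·10° lat → SW at lon 80°, lat -90°.
Square 0, 3: +0·2° lon, +3·1° lat → SW at lon 80°, lat -87°.
Subsquare a=0, u=20: +0·0.0833333° lon, +20·0.0416667° lat → SW at lon 80°, lat -86.1667°.
Cell spans 0.0833333° lon × 0.0416667° lat. Centre is SW corner plus half of each.
latitude 86.1458° S, longitude 80.0417° E.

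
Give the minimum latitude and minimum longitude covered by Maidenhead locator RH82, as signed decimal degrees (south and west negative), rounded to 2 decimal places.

-18.00, 176.00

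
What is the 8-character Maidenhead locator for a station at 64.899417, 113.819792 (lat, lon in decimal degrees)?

OP64vv85

Offset from 180°W / 90°S: lon 293.81979°, lat 154.89942°.
Field: lon ⌊293.81979/20⌋ = 14 → O; lat ⌊154.89942/10⌋ = 15 → P.
Square: lon ⌊13.81979/2⌋ = 6; lat ⌊4.89942/1⌋ = 4.
Subsquare: lon ⌊1.81979/0.0833333⌋ = 21 → v; lat ⌊0.89942/0.0416667⌋ = 21 → v.
Extended square: lon ⌊0.06979/0.00833333⌋ = 8; lat ⌊0.02442/0.00416667⌋ = 5.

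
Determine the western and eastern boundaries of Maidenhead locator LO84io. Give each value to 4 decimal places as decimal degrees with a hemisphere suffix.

Field L=11, O=14: +11·20° lon, +14·10° lat → SW at lon 40°, lat 50°.
Square 8, 4: +8·2° lon, +4·1° lat → SW at lon 56°, lat 54°.
Subsquare i=8, o=14: +8·0.0833333° lon, +14·0.0416667° lat → SW at lon 56.6667°, lat 54.5833°.
Cell spans 0.0833333° lon × 0.0416667° lat.
west 56.6667° E, east 56.7500° E.

56.6667° E, 56.7500° E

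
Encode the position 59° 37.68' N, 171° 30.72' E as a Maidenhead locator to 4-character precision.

RO59

Shift to the Maidenhead origin (180°W, 90°S): lon 351.51, lat 149.63.
Field: lon ⌊351.51/20⌋ = 17 → R; lat ⌊149.63/10⌋ = 14 → O.
Square: lon ⌊11.51/2⌋ = 5; lat ⌊9.63/1⌋ = 9.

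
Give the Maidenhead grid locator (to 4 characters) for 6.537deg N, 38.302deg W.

Offset from 180°W / 90°S: lon 141.70°, lat 96.54°.
Field (20°×10°, letters A–R): 141.70/20 → 7 → H, 96.54/10 → 9 → J; chars HJ.
Square (2°×1°, digits 0–9): 1.70/2 → 0, 6.54/1 → 6; chars 06.

HJ06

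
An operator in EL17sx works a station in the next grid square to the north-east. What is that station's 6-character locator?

EL18ta

Longitude subsquare s = 18; +1 → 19 = t.
Latitude subsquare x = 23; +1 → 24, wraps to 0 = a, carry into square.
Latitude square 7; +1 → 8.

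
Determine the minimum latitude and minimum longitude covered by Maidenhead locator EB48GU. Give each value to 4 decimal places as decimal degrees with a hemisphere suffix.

71.1667° S, 91.5000° W

Field E=4, B=1: +4·20° lon, +1·10° lat → SW at lon -100°, lat -80°.
Square 4, 8: +4·2° lon, +8·1° lat → SW at lon -92°, lat -72°.
Subsquare g=6, u=20: +6·0.0833333° lon, +20·0.0416667° lat → SW at lon -91.5°, lat -71.1667°.
latitude 71.1667° S, longitude 91.5000° W.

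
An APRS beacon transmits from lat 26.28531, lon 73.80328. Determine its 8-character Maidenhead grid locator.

ML66vg68

Shift to the Maidenhead origin (180°W, 90°S): lon 253.80328, lat 116.28531.
Field: 253.80328/20 → 12 → M, 116.28531/10 → 11 → L; chars ML.
Square: 13.80328/2 → 6, 6.28531/1 → 6; chars 66.
Subsquare: 1.80328/0.0833333 → 21 → v, 0.28531/0.0416667 → 6 → g; chars vg.
Extended square: 0.05328/0.00833333 → 6, 0.03531/0.00416667 → 8; chars 68.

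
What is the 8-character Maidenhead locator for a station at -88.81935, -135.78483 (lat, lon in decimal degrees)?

CA21ce53

Add 180° to longitude and 90° to latitude: 44.21517, 1.18065.
Field (20°×10°, letters A–R): lon ⌊44.21517/20⌋ = 2 → C; lat ⌊1.18065/10⌋ = 0 → A.
Square (2°×1°, digits 0–9): lon ⌊4.21517/2⌋ = 2; lat ⌊1.18065/1⌋ = 1.
Subsquare (5′×2.5′, letters a–x): lon ⌊0.21517/0.0833333⌋ = 2 → c; lat ⌊0.18065/0.0416667⌋ = 4 → e.
Extended square (30″×15″, digits 0–9): lon ⌊0.04850/0.00833333⌋ = 5; lat ⌊0.01398/0.00416667⌋ = 3.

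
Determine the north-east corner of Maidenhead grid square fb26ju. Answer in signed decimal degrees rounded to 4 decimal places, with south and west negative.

Field F=5, B=1: +5·20° lon, +1·10° lat → SW at lon -80°, lat -80°.
Square 2, 6: +2·2° lon, +6·1° lat → SW at lon -76°, lat -74°.
Subsquare j=9, u=20: +9·0.0833333° lon, +20·0.0416667° lat → SW at lon -75.25°, lat -73.1667°.
Cell spans 0.0833333° lon × 0.0416667° lat. NE corner is SW corner plus one full cell.
latitude -73.1250, longitude -75.1667.

-73.1250, -75.1667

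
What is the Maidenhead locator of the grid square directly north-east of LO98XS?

MO08at

Longitude subsquare x = 23; +1 → 24, wraps to 0 = a, carry into square.
Longitude square 9; +1 → 10, wraps to 0, carry into field.
Longitude field L = 11; +1 → 12 = M.
Latitude subsquare s = 18; +1 → 19 = t.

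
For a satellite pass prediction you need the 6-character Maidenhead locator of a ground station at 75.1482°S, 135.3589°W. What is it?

Offset from 180°W / 90°S: lon 44.6411°, lat 14.8518°.
Field: lon ⌊44.6411/20⌋ = 2 → C; lat ⌊14.8518/10⌋ = 1 → B.
Square: lon ⌊4.6411/2⌋ = 2; lat ⌊4.8518/1⌋ = 4.
Subsquare: lon ⌊0.6411/0.0833333⌋ = 7 → h; lat ⌊0.8518/0.0416667⌋ = 20 → u.

CB24hu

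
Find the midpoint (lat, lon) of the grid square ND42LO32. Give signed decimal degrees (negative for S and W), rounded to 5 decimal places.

Field N=13, D=3: +13·20° lon, +3·10° lat → SW at lon 80°, lat -60°.
Square 4, 2: +4·2° lon, +2·1° lat → SW at lon 88°, lat -58°.
Subsquare l=11, o=14: +11·0.0833333° lon, +14·0.0416667° lat → SW at lon 88.9167°, lat -57.4167°.
Extended square 3, 2: +3·0.00833333° lon, +2·0.00416667° lat → SW at lon 88.9417°, lat -57.4083°.
Cell spans 0.00833333° lon × 0.00416667° lat. Centre is SW corner plus half of each.
latitude -57.40625, longitude 88.94583.

-57.40625, 88.94583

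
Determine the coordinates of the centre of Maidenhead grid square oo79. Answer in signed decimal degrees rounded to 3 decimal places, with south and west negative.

59.500, 115.000

Field O=14, O=14: +14·20° lon, +14·10° lat → SW at lon 100°, lat 50°.
Square 7, 9: +7·2° lon, +9·1° lat → SW at lon 114°, lat 59°.
Cell spans 2° lon × 1° lat. Centre is SW corner plus half of each.
latitude 59.500, longitude 115.000.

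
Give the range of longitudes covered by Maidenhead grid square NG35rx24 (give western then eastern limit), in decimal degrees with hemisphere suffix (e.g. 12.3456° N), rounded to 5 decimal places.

87.43333° E, 87.44167° E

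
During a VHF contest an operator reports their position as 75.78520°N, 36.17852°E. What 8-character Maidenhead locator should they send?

Shift to the Maidenhead origin (180°W, 90°S): lon 216.17852, lat 165.78520.
Field: 216.17852/20 → 10 → K, 165.78520/10 → 16 → Q; chars KQ.
Square: 16.17852/2 → 8, 5.78520/1 → 5; chars 85.
Subsquare: 0.17852/0.0833333 → 2 → c, 0.78520/0.0416667 → 18 → s; chars cs.
Extended square: 0.01185/0.00833333 → 1, 0.03520/0.00416667 → 8; chars 18.

KQ85cs18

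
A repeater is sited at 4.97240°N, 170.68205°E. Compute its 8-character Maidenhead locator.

RJ54ix13

Shift to the Maidenhead origin (180°W, 90°S): lon 350.68205, lat 94.97240.
Field: lon ⌊350.68205/20⌋ = 17 → R; lat ⌊94.97240/10⌋ = 9 → J.
Square: lon ⌊10.68205/2⌋ = 5; lat ⌊4.97240/1⌋ = 4.
Subsquare: lon ⌊0.68205/0.0833333⌋ = 8 → i; lat ⌊0.97240/0.0416667⌋ = 23 → x.
Extended square: lon ⌊0.01538/0.00833333⌋ = 1; lat ⌊0.01407/0.00416667⌋ = 3.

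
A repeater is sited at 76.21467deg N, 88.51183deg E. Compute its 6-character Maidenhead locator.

NQ46gf

Offset from 180°W / 90°S: lon 268.5118°, lat 166.2147°.
Field: 268.5118/20 → 13 → N, 166.2147/10 → 16 → Q; chars NQ.
Square: 8.5118/2 → 4, 6.2147/1 → 6; chars 46.
Subsquare: 0.5118/0.0833333 → 6 → g, 0.2147/0.0416667 → 5 → f; chars gf.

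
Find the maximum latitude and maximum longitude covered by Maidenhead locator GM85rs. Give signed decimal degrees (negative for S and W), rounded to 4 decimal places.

35.7917, -42.5000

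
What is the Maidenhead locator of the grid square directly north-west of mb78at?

MB68xu

Longitude subsquare a = 0; −1 → -1, wraps to 23 = x, carry into square.
Longitude square 7; −1 → 6.
Latitude subsquare t = 19; +1 → 20 = u.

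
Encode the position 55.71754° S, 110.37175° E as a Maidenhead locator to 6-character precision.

OD54eg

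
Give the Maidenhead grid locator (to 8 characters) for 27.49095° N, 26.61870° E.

Shift to the Maidenhead origin (180°W, 90°S): lon 206.61870, lat 117.49095.
Field (20°×10°, letters A–R): 206.61870/20 → 10 → K, 117.49095/10 → 11 → L; chars KL.
Square (2°×1°, digits 0–9): 6.61870/2 → 3, 7.49095/1 → 7; chars 37.
Subsquare (5′×2.5′, letters a–x): 0.61870/0.0833333 → 7 → h, 0.49095/0.0416667 → 11 → l; chars hl.
Extended square (30″×15″, digits 0–9): 0.03537/0.00833333 → 4, 0.03262/0.00416667 → 7; chars 47.

KL37hl47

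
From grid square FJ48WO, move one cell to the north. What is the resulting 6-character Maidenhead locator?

Latitude subsquare o = 14; +1 → 15 = p.
The longitude characters are unchanged.

FJ48wp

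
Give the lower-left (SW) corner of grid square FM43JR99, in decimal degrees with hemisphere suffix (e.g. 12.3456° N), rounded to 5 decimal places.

33.74583° N, 71.17500° W

Field F=5, M=12: +5·20° lon, +12·10° lat → SW at lon -80°, lat 30°.
Square 4, 3: +4·2° lon, +3·1° lat → SW at lon -72°, lat 33°.
Subsquare j=9, r=17: +9·0.0833333° lon, +17·0.0416667° lat → SW at lon -71.25°, lat 33.7083°.
Extended square 9, 9: +9·0.00833333° lon, +9·0.00416667° lat → SW at lon -71.175°, lat 33.7458°.
latitude 33.74583° N, longitude 71.17500° W.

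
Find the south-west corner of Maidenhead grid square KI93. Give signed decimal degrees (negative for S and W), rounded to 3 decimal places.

Field K=10, I=8: +10·20° lon, +8·10° lat → SW at lon 20°, lat -10°.
Square 9, 3: +9·2° lon, +3·1° lat → SW at lon 38°, lat -7°.
latitude -7.000, longitude 38.000.

-7.000, 38.000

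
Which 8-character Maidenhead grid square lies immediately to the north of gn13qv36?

GN13qv37

Latitude extended square 6; +1 → 7.
The longitude characters are unchanged.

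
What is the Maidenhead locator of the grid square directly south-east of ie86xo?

IE96an

Longitude subsquare x = 23; +1 → 24, wraps to 0 = a, carry into square.
Longitude square 8; +1 → 9.
Latitude subsquare o = 14; −1 → 13 = n.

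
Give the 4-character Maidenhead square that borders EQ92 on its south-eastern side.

FQ01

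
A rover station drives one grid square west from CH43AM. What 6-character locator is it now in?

Longitude subsquare a = 0; −1 → -1, wraps to 23 = x, carry into square.
Longitude square 4; −1 → 3.
The latitude characters are unchanged.

CH33xm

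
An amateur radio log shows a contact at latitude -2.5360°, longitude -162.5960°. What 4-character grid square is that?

Shift to the Maidenhead origin (180°W, 90°S): lon 17.40, lat 87.46.
Field (20°×10°, letters A–R): 17.40/20 → 0 → A, 87.46/10 → 8 → I; chars AI.
Square (2°×1°, digits 0–9): 17.40/2 → 8, 7.46/1 → 7; chars 87.

AI87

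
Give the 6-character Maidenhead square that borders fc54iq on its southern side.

FC54ip

Latitude subsquare q = 16; −1 → 15 = p.
The longitude characters are unchanged.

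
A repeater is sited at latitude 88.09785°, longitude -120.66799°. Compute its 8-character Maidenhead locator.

CR98pc93

Offset from 180°W / 90°S: lon 59.33201°, lat 178.09785°.
Field: 59.33201/20 → 2 → C, 178.09785/10 → 17 → R; chars CR.
Square: 19.33201/2 → 9, 8.09785/1 → 8; chars 98.
Subsquare: 1.33201/0.0833333 → 15 → p, 0.09785/0.0416667 → 2 → c; chars pc.
Extended square: 0.08201/0.00833333 → 9, 0.01452/0.00416667 → 3; chars 93.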